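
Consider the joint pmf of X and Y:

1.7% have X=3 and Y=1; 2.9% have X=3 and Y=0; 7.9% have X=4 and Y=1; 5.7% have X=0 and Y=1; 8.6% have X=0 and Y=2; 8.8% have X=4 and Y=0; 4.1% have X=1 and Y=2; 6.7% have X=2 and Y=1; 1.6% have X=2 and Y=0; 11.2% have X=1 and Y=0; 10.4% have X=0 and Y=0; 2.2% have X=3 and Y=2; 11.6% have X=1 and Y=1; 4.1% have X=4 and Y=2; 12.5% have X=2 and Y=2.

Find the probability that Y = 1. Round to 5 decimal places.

P(Y=1) = 0.057 + 0.116 + 0.067 + 0.017 + 0.079 = 0.336.

0.33600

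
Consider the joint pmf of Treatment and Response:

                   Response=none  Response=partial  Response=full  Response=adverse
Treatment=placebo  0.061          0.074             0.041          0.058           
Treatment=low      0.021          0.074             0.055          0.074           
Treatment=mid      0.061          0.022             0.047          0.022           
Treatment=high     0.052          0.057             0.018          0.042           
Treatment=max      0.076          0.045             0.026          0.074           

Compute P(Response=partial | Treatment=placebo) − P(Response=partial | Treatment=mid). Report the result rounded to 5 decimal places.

P(Treatment=placebo) = 0.061 + 0.074 + 0.041 + 0.058 = 0.234; P(Response=partial | Treatment=placebo) = 0.074/0.234 = 0.316239.
P(Treatment=mid) = 0.061 + 0.022 + 0.047 + 0.022 = 0.152; P(Response=partial | Treatment=mid) = 0.022/0.152 = 0.144737.
Difference = 0.17150.

0.17150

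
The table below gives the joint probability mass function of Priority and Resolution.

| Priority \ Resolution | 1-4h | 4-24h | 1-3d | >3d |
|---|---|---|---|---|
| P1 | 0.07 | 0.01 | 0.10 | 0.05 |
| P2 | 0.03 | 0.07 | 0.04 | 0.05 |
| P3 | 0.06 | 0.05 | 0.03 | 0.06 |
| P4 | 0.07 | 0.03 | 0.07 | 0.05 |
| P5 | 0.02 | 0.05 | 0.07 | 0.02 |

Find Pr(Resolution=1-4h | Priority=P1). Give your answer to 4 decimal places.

0.3043

P(Priority=P1) = 0.07 + 0.01 + 0.10 + 0.05 = 0.23.
P(Resolution=1-4h | Priority=P1) = 0.07/0.23 = 0.3043.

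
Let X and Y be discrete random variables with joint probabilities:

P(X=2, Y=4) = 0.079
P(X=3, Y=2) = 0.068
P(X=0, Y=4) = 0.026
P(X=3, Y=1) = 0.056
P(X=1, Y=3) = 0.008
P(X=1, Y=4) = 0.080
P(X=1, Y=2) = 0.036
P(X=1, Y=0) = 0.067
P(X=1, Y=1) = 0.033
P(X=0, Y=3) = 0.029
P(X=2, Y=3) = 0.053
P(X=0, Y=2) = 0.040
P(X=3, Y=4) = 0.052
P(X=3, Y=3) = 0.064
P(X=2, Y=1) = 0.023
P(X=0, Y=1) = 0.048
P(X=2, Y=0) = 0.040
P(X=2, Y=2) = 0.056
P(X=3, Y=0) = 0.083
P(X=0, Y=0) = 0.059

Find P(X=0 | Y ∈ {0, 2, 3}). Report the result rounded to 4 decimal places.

0.2123

P(Y=0) = 0.059 + 0.067 + 0.040 + 0.083 = 0.249.
P(Y=2) = 0.040 + 0.036 + 0.056 + 0.068 = 0.200.
P(Y=3) = 0.029 + 0.008 + 0.053 + 0.064 = 0.154.
P(Y ∈ {0, 2, 3}) = 0.249 + 0.200 + 0.154 = 0.603; P(X=0, Y ∈ {0, 2, 3}) = 0.059 + 0.040 + 0.029 = 0.128.
P(X=0 | Y ∈ {0, 2, 3}) = 0.128/0.603 = 0.2123.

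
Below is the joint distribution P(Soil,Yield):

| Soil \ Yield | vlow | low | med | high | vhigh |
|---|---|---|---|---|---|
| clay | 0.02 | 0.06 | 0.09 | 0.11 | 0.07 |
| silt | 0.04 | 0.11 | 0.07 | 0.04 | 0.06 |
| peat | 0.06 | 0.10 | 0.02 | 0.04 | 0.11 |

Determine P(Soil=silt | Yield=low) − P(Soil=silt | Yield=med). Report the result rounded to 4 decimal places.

0.0185

P(Yield=low) = 0.06 + 0.11 + 0.10 = 0.27; P(Soil=silt | Yield=low) = 0.11/0.27 = 0.40741.
P(Yield=med) = 0.09 + 0.07 + 0.02 = 0.18; P(Soil=silt | Yield=med) = 0.07/0.18 = 0.38889.
Difference = 0.0185.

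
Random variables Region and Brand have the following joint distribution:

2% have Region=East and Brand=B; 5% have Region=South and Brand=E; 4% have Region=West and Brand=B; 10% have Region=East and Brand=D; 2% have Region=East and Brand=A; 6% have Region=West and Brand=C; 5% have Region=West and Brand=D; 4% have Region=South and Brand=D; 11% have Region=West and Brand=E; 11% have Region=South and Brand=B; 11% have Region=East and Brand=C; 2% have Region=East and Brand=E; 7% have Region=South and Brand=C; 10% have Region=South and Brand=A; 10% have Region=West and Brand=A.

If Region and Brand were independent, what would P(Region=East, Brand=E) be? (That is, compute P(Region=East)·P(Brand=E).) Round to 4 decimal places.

P(Region=East) = 0.02 + 0.02 + 0.11 + 0.10 + 0.02 = 0.27.
P(Brand=E) = 0.05 + 0.02 + 0.11 = 0.18.
Product: 0.27 × 0.18 = 0.0486.

0.0486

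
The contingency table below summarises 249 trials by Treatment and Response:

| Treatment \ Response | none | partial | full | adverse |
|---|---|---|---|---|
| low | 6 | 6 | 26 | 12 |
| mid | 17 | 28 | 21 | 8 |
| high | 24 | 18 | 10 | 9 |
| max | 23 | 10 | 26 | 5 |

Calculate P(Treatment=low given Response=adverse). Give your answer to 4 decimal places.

0.3529

Total with Response=adverse: 12 + 8 + 9 + 5 = 34.
P(Treatment=low | Response=adverse) = 12/34 = 0.3529.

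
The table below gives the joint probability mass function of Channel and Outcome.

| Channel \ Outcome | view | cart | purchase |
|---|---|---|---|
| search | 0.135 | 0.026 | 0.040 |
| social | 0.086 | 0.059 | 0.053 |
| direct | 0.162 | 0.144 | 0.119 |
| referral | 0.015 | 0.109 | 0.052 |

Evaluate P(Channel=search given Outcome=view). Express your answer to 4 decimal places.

0.3392

P(Outcome=view) = 0.135 + 0.086 + 0.162 + 0.015 = 0.398.
P(Channel=search | Outcome=view) = 0.135/0.398 = 0.3392.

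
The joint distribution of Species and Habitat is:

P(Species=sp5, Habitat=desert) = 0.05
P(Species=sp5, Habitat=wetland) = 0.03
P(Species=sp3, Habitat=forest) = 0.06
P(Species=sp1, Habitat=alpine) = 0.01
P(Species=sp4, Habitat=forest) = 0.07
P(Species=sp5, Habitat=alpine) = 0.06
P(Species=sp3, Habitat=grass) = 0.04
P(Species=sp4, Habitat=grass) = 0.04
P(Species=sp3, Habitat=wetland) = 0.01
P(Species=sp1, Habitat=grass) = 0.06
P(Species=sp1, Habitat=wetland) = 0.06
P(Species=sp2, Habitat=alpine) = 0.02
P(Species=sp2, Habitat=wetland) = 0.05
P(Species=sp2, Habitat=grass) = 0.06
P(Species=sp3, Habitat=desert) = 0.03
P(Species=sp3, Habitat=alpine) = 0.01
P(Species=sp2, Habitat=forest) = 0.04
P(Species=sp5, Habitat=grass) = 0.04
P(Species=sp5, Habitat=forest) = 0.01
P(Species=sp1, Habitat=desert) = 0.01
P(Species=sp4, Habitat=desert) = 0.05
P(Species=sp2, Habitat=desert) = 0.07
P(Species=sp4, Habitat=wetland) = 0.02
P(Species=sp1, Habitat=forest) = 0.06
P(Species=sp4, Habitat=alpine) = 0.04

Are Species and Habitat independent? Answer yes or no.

no

P(Species=sp5) = 0.19 and P(Habitat=forest) = 0.24, so their product is 0.0456, but P(Species=sp5, Habitat=forest) = 0.01. Since these differ, Species and Habitat are not independent.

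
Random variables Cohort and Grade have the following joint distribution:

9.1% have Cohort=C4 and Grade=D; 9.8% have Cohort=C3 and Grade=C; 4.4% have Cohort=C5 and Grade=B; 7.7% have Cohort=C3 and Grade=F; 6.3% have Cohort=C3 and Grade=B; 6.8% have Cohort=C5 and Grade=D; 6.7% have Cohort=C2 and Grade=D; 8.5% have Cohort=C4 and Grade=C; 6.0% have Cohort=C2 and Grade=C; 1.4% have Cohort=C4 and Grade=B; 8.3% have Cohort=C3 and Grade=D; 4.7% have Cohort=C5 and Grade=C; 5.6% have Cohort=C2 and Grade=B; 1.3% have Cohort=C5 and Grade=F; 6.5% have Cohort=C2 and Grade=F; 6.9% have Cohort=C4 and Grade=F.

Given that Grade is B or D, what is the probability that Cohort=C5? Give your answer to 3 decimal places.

0.230

P(Grade=B) = 0.056 + 0.063 + 0.014 + 0.044 = 0.177.
P(Grade=D) = 0.067 + 0.083 + 0.091 + 0.068 = 0.309.
P(Grade ∈ {B, D}) = 0.177 + 0.309 = 0.486; P(Cohort=C5, Grade ∈ {B, D}) = 0.044 + 0.068 = 0.112.
P(Cohort=C5 | Grade ∈ {B, D}) = 0.112/0.486 = 0.230.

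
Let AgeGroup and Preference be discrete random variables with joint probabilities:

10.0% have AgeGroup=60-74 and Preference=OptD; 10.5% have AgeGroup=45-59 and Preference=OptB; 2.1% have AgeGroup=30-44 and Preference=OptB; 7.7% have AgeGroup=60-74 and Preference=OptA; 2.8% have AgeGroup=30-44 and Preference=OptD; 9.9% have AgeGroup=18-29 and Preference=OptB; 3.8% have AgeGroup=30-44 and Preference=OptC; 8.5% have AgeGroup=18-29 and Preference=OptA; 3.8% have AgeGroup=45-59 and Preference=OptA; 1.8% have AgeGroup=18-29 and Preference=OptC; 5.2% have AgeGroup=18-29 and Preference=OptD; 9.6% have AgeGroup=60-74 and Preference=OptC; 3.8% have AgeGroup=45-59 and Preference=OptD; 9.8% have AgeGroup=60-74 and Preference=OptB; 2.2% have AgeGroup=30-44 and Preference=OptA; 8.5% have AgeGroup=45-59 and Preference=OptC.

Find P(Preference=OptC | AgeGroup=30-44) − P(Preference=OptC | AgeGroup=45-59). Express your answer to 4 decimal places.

P(AgeGroup=30-44) = 0.022 + 0.021 + 0.038 + 0.028 = 0.109; P(Preference=OptC | AgeGroup=30-44) = 0.038/0.109 = 0.34862.
P(AgeGroup=45-59) = 0.038 + 0.105 + 0.085 + 0.038 = 0.266; P(Preference=OptC | AgeGroup=45-59) = 0.085/0.266 = 0.31955.
Difference = 0.0291.

0.0291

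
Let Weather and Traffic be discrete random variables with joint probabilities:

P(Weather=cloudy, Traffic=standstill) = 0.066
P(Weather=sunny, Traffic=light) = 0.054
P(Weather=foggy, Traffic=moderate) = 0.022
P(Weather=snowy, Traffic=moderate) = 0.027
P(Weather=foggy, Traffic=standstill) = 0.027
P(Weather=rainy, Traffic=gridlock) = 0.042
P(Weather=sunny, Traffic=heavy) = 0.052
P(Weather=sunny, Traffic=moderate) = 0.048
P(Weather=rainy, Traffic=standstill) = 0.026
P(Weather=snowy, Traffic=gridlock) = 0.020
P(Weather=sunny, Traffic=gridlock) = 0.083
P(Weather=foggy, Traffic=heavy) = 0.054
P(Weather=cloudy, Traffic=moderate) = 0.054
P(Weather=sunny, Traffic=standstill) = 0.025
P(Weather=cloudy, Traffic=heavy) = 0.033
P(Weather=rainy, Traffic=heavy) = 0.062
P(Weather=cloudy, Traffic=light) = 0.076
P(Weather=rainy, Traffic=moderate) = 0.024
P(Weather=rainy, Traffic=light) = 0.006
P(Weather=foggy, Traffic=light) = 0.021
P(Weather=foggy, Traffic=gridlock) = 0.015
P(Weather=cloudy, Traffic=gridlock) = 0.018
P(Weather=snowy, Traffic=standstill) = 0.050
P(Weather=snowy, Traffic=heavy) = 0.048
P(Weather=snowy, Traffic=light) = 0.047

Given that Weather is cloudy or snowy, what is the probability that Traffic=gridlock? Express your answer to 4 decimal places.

0.0866

P(Weather=cloudy) = 0.076 + 0.054 + 0.033 + 0.018 + 0.066 = 0.247.
P(Weather=snowy) = 0.047 + 0.027 + 0.048 + 0.020 + 0.050 = 0.192.
P(Weather ∈ {cloudy, snowy}) = 0.247 + 0.192 = 0.439; P(Traffic=gridlock, Weather ∈ {cloudy, snowy}) = 0.018 + 0.020 = 0.038.
P(Traffic=gridlock | Weather ∈ {cloudy, snowy}) = 0.038/0.439 = 0.0866.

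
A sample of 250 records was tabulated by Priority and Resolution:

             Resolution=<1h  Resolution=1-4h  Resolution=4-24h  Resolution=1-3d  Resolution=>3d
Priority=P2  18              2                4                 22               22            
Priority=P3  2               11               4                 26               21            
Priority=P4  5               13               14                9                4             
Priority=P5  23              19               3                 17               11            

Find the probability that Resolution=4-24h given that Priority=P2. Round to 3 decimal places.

Total with Priority=P2: 18 + 2 + 4 + 22 + 22 = 68.
P(Resolution=4-24h | Priority=P2) = 4/68 = 0.059.

0.059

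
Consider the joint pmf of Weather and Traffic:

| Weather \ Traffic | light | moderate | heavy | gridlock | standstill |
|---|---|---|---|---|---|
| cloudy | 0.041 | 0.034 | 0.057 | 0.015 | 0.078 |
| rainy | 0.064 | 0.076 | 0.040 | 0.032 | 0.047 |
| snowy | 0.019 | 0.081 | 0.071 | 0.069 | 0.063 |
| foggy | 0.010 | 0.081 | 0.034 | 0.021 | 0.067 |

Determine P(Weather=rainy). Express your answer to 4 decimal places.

0.2590

P(Weather=rainy) = 0.064 + 0.076 + 0.040 + 0.032 + 0.047 = 0.259.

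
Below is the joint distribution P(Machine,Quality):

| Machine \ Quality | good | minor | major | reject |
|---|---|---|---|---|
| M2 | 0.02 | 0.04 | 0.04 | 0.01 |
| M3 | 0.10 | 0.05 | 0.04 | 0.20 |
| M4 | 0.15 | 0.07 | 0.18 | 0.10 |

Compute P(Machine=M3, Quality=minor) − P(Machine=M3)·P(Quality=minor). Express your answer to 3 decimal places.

-0.012

P(Machine=M3) = 0.10 + 0.05 + 0.04 + 0.20 = 0.39.
P(Quality=minor) = 0.04 + 0.05 + 0.07 = 0.16.
P(Machine=M3, Quality=minor) − P(Machine=M3)P(Quality=minor) = 0.05 − 0.39×0.16 = -0.012.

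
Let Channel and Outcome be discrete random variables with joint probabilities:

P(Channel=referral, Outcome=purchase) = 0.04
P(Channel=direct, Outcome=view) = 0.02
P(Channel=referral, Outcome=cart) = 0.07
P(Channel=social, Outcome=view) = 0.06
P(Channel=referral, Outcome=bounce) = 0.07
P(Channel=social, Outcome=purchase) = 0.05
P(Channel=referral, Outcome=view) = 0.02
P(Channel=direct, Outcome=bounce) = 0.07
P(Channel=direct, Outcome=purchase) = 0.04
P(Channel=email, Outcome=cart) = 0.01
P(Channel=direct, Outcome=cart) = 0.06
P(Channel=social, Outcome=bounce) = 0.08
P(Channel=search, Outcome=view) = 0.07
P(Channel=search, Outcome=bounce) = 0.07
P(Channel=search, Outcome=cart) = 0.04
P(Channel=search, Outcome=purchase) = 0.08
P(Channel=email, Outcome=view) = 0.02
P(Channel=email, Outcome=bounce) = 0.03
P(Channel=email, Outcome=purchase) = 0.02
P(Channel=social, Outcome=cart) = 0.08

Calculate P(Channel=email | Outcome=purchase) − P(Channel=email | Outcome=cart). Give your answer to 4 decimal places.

0.0485

P(Outcome=purchase) = 0.02 + 0.08 + 0.05 + 0.04 + 0.04 = 0.23; P(Channel=email | Outcome=purchase) = 0.02/0.23 = 0.08696.
P(Outcome=cart) = 0.01 + 0.04 + 0.08 + 0.06 + 0.07 = 0.26; P(Channel=email | Outcome=cart) = 0.01/0.26 = 0.03846.
Difference = 0.0485.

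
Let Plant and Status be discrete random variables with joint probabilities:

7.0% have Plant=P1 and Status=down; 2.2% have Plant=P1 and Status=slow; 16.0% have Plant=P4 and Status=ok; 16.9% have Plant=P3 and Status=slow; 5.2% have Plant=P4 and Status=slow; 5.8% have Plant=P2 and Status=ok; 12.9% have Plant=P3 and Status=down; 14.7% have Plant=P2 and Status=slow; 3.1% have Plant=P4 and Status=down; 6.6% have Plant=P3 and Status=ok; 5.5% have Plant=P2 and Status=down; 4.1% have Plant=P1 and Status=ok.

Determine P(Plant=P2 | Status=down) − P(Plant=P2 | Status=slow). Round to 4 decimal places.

-0.1839

P(Status=down) = 0.070 + 0.055 + 0.129 + 0.031 = 0.285; P(Plant=P2 | Status=down) = 0.055/0.285 = 0.19298.
P(Status=slow) = 0.022 + 0.147 + 0.169 + 0.052 = 0.390; P(Plant=P2 | Status=slow) = 0.147/0.390 = 0.37692.
Difference = -0.1839.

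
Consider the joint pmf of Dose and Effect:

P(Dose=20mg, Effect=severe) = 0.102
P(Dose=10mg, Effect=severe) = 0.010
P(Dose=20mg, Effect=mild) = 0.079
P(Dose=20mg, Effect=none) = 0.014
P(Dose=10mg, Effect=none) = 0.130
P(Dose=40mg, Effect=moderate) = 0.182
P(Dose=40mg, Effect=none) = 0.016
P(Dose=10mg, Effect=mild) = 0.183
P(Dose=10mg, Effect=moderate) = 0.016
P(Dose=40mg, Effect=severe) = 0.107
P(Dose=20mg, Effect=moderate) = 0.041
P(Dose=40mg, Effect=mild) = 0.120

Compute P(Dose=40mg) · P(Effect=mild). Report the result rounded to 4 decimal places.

P(Dose=40mg) = 0.016 + 0.120 + 0.182 + 0.107 = 0.425.
P(Effect=mild) = 0.183 + 0.079 + 0.120 = 0.382.
Product: 0.425 × 0.382 = 0.1624.

0.1624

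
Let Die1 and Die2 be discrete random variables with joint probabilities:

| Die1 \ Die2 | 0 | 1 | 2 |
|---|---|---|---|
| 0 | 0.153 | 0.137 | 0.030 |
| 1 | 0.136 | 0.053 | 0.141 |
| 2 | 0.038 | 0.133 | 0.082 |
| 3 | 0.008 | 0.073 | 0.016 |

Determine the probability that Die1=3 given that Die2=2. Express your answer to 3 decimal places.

P(Die2=2) = 0.030 + 0.141 + 0.082 + 0.016 = 0.269.
P(Die1=3 | Die2=2) = 0.016/0.269 = 0.059.

0.059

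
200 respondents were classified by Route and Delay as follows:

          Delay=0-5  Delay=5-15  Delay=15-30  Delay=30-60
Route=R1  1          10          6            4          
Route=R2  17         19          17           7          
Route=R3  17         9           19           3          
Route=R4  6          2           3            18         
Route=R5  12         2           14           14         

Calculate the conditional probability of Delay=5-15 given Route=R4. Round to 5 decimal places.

0.06897

Total with Route=R4: 6 + 2 + 3 + 18 = 29.
P(Delay=5-15 | Route=R4) = 2/29 = 0.06897.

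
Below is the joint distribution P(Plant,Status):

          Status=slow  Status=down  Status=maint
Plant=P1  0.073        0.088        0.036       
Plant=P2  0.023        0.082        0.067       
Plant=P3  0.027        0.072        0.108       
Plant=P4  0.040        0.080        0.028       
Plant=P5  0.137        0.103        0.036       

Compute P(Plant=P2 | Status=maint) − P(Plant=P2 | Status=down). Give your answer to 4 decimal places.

P(Status=maint) = 0.036 + 0.067 + 0.108 + 0.028 + 0.036 = 0.275; P(Plant=P2 | Status=maint) = 0.067/0.275 = 0.24364.
P(Status=down) = 0.088 + 0.082 + 0.072 + 0.080 + 0.103 = 0.425; P(Plant=P2 | Status=down) = 0.082/0.425 = 0.19294.
Difference = 0.0507.

0.0507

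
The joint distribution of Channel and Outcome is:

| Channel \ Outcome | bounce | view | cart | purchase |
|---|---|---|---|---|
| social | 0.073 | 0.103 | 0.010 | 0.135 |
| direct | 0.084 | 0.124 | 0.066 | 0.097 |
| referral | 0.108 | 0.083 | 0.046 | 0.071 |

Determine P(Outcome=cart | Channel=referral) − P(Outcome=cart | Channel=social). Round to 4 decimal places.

P(Channel=referral) = 0.108 + 0.083 + 0.046 + 0.071 = 0.308; P(Outcome=cart | Channel=referral) = 0.046/0.308 = 0.14935.
P(Channel=social) = 0.073 + 0.103 + 0.010 + 0.135 = 0.321; P(Outcome=cart | Channel=social) = 0.010/0.321 = 0.03115.
Difference = 0.1182.

0.1182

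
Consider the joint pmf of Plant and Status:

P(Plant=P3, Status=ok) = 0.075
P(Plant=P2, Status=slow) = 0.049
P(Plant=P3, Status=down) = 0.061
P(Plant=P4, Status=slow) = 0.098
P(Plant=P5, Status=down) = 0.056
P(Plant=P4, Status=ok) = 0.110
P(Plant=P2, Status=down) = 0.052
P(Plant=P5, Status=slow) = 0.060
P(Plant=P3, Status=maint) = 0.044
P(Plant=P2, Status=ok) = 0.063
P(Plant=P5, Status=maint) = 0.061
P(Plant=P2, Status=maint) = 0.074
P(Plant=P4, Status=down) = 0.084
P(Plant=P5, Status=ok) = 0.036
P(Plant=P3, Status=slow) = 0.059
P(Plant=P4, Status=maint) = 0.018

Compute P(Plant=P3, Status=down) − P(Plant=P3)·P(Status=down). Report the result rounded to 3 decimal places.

0.001

P(Plant=P3) = 0.075 + 0.059 + 0.061 + 0.044 = 0.239.
P(Status=down) = 0.052 + 0.061 + 0.084 + 0.056 = 0.253.
P(Plant=P3, Status=down) − P(Plant=P3)P(Status=down) = 0.061 − 0.239×0.253 = 0.001.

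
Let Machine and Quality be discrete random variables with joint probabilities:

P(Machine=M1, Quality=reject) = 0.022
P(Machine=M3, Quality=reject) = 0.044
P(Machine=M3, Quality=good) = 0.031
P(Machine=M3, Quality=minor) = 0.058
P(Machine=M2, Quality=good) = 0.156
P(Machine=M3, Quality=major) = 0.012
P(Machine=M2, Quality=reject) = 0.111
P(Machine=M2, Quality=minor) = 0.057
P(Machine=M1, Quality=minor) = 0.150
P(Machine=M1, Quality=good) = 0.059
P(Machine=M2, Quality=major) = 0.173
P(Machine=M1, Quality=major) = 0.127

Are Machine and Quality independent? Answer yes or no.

no

P(Machine=M2) = 0.497 and P(Quality=minor) = 0.265, so their product is 0.13171, but P(Machine=M2, Quality=minor) = 0.057. Since these differ, Machine and Quality are not independent.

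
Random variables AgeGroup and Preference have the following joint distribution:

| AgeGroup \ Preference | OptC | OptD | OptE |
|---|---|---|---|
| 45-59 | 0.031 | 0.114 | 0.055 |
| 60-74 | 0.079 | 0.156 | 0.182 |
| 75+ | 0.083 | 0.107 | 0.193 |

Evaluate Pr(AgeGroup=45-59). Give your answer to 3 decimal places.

P(AgeGroup=45-59) = 0.031 + 0.114 + 0.055 = 0.200.

0.200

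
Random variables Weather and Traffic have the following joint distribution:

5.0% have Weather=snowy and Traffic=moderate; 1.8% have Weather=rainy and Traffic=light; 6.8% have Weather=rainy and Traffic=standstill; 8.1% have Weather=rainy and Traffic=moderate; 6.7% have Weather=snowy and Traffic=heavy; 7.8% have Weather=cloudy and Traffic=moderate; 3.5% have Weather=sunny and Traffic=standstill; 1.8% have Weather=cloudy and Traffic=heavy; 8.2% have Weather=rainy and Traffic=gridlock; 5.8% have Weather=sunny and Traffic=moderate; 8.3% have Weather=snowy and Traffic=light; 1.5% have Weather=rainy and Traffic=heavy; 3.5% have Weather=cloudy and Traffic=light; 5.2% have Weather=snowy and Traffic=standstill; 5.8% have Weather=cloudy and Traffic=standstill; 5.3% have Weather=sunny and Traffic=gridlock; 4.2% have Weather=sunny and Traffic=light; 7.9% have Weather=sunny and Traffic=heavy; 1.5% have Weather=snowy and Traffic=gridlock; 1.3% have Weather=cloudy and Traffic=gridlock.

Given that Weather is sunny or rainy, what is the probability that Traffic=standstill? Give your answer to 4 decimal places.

0.1940

P(Weather=sunny) = 0.042 + 0.058 + 0.079 + 0.053 + 0.035 = 0.267.
P(Weather=rainy) = 0.018 + 0.081 + 0.015 + 0.082 + 0.068 = 0.264.
P(Weather ∈ {sunny, rainy}) = 0.267 + 0.264 = 0.531; P(Traffic=standstill, Weather ∈ {sunny, rainy}) = 0.035 + 0.068 = 0.103.
P(Traffic=standstill | Weather ∈ {sunny, rainy}) = 0.103/0.531 = 0.1940.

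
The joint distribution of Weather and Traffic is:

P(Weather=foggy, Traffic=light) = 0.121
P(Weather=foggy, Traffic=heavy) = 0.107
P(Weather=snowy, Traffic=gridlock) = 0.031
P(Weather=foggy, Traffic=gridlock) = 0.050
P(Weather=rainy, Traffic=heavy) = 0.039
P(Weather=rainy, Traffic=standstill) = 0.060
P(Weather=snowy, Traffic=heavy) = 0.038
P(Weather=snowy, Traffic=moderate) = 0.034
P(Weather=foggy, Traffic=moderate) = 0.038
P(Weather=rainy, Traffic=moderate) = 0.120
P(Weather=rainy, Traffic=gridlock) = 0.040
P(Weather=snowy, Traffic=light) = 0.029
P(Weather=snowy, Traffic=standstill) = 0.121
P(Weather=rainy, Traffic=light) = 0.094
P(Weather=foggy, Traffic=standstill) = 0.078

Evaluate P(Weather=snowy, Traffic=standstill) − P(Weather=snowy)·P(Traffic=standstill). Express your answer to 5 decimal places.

0.05547

P(Weather=snowy) = 0.029 + 0.034 + 0.038 + 0.031 + 0.121 = 0.253.
P(Traffic=standstill) = 0.060 + 0.121 + 0.078 = 0.259.
P(Weather=snowy, Traffic=standstill) − P(Weather=snowy)P(Traffic=standstill) = 0.121 − 0.253×0.259 = 0.05547.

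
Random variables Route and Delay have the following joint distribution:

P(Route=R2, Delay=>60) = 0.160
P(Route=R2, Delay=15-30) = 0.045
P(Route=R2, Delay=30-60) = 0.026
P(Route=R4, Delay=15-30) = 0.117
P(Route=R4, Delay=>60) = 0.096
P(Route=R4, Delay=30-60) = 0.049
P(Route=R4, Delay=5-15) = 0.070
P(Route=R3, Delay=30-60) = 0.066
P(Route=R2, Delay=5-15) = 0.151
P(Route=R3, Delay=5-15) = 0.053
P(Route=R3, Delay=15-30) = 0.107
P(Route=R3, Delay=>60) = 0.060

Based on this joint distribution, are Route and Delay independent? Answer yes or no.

P(Route=R2) = 0.382 and P(Delay=15-30) = 0.269, so their product is 0.10276, but P(Route=R2, Delay=15-30) = 0.045. Since these differ, Route and Delay are not independent.

no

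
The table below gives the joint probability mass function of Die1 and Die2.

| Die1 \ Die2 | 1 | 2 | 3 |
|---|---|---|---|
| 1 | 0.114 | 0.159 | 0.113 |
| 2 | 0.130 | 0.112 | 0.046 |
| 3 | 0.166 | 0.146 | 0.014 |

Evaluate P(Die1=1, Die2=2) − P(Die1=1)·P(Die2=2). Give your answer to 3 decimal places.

P(Die1=1) = 0.114 + 0.159 + 0.113 = 0.386.
P(Die2=2) = 0.159 + 0.112 + 0.146 = 0.417.
P(Die1=1, Die2=2) − P(Die1=1)P(Die2=2) = 0.159 − 0.386×0.417 = -0.002.

-0.002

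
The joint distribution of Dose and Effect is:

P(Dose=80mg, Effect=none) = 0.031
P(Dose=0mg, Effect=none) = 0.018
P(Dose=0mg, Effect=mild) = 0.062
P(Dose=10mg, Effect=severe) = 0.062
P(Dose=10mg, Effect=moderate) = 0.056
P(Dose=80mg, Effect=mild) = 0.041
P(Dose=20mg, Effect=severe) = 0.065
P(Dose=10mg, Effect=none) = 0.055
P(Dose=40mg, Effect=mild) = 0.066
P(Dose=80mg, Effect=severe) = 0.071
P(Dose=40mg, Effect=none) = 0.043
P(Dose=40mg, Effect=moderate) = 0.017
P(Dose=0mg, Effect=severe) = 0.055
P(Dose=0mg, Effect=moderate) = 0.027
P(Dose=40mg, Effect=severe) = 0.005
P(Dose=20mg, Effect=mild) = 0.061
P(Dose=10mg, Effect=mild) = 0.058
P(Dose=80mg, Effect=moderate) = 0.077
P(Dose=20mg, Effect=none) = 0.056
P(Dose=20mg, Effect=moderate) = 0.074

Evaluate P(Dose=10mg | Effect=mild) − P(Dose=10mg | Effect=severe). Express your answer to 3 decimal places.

P(Effect=mild) = 0.062 + 0.058 + 0.061 + 0.066 + 0.041 = 0.288; P(Dose=10mg | Effect=mild) = 0.058/0.288 = 0.2014.
P(Effect=severe) = 0.055 + 0.062 + 0.065 + 0.005 + 0.071 = 0.258; P(Dose=10mg | Effect=severe) = 0.062/0.258 = 0.2403.
Difference = -0.039.

-0.039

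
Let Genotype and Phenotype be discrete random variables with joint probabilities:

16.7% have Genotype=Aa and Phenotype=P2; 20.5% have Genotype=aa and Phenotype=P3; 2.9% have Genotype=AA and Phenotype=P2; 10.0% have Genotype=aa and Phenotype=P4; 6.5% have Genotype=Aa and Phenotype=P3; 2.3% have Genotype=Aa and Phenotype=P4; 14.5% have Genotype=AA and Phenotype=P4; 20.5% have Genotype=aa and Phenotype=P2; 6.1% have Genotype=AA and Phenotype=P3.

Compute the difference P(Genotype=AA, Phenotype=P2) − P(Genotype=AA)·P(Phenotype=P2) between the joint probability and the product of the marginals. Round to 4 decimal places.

-0.0652

P(Genotype=AA) = 0.029 + 0.061 + 0.145 = 0.235.
P(Phenotype=P2) = 0.029 + 0.167 + 0.205 = 0.401.
P(Genotype=AA, Phenotype=P2) − P(Genotype=AA)P(Phenotype=P2) = 0.029 − 0.235×0.401 = -0.0652.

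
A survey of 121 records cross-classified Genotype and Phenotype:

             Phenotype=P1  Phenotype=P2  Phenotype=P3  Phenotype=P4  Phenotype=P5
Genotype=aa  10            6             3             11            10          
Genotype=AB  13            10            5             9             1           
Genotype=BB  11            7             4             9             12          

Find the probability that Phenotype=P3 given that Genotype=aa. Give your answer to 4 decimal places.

Total with Genotype=aa: 10 + 6 + 3 + 11 + 10 = 40.
P(Phenotype=P3 | Genotype=aa) = 3/40 = 0.0750.

0.0750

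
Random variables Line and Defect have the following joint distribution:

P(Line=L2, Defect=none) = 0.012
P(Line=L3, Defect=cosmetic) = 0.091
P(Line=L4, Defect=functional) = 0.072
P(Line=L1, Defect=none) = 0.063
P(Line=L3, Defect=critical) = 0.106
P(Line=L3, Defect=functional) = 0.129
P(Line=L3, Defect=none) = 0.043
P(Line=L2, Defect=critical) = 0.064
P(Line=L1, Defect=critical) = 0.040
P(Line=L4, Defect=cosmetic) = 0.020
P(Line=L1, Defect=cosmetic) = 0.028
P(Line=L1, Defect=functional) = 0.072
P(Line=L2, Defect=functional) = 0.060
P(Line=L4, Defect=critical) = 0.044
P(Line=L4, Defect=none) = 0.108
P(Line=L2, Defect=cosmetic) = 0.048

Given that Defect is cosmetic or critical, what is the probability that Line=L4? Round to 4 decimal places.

0.1451

P(Defect=cosmetic) = 0.028 + 0.048 + 0.091 + 0.020 = 0.187.
P(Defect=critical) = 0.040 + 0.064 + 0.106 + 0.044 = 0.254.
P(Defect ∈ {cosmetic, critical}) = 0.187 + 0.254 = 0.441; P(Line=L4, Defect ∈ {cosmetic, critical}) = 0.020 + 0.044 = 0.064.
P(Line=L4 | Defect ∈ {cosmetic, critical}) = 0.064/0.441 = 0.1451.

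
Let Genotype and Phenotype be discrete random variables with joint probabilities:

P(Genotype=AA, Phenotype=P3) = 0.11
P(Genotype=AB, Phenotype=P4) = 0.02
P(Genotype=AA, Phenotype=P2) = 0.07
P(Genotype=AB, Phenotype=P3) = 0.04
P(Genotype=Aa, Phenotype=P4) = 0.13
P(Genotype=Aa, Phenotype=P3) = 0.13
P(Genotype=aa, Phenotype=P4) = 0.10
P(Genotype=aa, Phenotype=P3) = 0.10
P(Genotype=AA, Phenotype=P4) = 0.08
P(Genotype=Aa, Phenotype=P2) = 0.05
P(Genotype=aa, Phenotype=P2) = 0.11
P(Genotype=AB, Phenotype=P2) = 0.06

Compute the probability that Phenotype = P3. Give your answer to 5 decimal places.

0.38000

P(Phenotype=P3) = 0.11 + 0.13 + 0.10 + 0.04 = 0.38.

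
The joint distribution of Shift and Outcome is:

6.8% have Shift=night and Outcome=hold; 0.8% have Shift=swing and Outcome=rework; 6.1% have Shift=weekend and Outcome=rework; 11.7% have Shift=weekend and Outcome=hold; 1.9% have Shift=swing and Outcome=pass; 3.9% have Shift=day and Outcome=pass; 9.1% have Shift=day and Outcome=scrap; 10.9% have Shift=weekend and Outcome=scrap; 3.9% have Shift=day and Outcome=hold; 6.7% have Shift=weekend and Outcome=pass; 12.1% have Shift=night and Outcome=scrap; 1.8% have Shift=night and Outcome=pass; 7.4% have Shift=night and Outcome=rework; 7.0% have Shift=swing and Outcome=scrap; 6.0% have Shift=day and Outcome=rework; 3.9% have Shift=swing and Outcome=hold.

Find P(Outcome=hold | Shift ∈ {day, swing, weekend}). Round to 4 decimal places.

P(Shift=day) = 0.039 + 0.060 + 0.091 + 0.039 = 0.229.
P(Shift=swing) = 0.019 + 0.008 + 0.070 + 0.039 = 0.136.
P(Shift=weekend) = 0.067 + 0.061 + 0.109 + 0.117 = 0.354.
P(Shift ∈ {day, swing, weekend}) = 0.229 + 0.136 + 0.354 = 0.719; P(Outcome=hold, Shift ∈ {day, swing, weekend}) = 0.039 + 0.039 + 0.117 = 0.195.
P(Outcome=hold | Shift ∈ {day, swing, weekend}) = 0.195/0.719 = 0.2712.

0.2712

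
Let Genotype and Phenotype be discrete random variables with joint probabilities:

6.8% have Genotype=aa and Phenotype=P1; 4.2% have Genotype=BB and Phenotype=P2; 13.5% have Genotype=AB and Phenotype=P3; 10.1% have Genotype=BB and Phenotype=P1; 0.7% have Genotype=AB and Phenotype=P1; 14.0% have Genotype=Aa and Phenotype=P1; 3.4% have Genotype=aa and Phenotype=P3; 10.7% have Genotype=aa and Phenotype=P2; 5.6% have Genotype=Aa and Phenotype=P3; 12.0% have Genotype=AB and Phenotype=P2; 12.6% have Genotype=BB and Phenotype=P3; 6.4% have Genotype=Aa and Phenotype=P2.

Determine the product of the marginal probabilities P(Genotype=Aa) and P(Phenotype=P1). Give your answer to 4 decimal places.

0.0822

P(Genotype=Aa) = 0.140 + 0.064 + 0.056 = 0.260.
P(Phenotype=P1) = 0.140 + 0.068 + 0.007 + 0.101 = 0.316.
Product: 0.260 × 0.316 = 0.0822.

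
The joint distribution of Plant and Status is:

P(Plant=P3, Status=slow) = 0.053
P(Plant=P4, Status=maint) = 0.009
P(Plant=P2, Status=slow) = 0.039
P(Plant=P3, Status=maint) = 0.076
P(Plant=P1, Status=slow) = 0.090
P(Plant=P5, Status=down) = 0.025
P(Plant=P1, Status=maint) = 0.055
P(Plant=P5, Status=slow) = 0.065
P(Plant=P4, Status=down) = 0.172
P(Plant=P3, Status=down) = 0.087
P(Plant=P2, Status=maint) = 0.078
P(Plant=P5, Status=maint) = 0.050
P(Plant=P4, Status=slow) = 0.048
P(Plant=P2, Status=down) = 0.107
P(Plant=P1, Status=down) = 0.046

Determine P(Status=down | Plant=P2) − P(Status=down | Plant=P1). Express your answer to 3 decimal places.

P(Plant=P2) = 0.039 + 0.107 + 0.078 = 0.224; P(Status=down | Plant=P2) = 0.107/0.224 = 0.4777.
P(Plant=P1) = 0.090 + 0.046 + 0.055 = 0.191; P(Status=down | Plant=P1) = 0.046/0.191 = 0.2408.
Difference = 0.237.

0.237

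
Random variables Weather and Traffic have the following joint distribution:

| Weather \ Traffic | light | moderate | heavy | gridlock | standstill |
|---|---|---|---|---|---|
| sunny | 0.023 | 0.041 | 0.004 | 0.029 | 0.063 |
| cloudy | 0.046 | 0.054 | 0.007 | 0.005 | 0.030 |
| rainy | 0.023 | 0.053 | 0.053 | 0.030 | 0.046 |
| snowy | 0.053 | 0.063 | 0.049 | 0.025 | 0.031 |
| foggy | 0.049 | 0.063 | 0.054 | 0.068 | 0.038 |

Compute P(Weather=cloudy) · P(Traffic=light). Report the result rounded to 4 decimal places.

0.0275

P(Weather=cloudy) = 0.046 + 0.054 + 0.007 + 0.005 + 0.030 = 0.142.
P(Traffic=light) = 0.023 + 0.046 + 0.023 + 0.053 + 0.049 = 0.194.
Product: 0.142 × 0.194 = 0.0275.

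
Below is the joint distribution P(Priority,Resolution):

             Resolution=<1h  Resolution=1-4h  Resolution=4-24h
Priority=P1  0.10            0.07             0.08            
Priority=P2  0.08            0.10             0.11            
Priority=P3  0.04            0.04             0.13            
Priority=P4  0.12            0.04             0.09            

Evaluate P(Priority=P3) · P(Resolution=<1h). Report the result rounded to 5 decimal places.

0.07140

P(Priority=P3) = 0.04 + 0.04 + 0.13 = 0.21.
P(Resolution=<1h) = 0.10 + 0.08 + 0.04 + 0.12 = 0.34.
Product: 0.21 × 0.34 = 0.07140.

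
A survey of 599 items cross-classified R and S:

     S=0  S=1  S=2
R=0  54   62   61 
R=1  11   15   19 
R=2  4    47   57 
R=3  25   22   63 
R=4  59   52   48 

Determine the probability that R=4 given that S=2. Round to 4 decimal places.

0.1935

Total with S=2: 61 + 19 + 57 + 63 + 48 = 248.
P(R=4 | S=2) = 48/248 = 0.1935.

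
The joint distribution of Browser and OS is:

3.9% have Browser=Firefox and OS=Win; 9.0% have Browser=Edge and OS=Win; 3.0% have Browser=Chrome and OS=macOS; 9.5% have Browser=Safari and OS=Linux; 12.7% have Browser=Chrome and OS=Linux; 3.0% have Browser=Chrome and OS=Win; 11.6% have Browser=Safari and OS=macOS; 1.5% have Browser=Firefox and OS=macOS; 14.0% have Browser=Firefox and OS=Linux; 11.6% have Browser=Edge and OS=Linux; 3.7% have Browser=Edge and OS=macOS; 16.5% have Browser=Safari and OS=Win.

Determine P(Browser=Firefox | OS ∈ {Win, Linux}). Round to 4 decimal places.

0.2232

P(OS=Win) = 0.030 + 0.039 + 0.165 + 0.090 = 0.324.
P(OS=Linux) = 0.127 + 0.140 + 0.095 + 0.116 = 0.478.
P(OS ∈ {Win, Linux}) = 0.324 + 0.478 = 0.802; P(Browser=Firefox, OS ∈ {Win, Linux}) = 0.039 + 0.140 = 0.179.
P(Browser=Firefox | OS ∈ {Win, Linux}) = 0.179/0.802 = 0.2232.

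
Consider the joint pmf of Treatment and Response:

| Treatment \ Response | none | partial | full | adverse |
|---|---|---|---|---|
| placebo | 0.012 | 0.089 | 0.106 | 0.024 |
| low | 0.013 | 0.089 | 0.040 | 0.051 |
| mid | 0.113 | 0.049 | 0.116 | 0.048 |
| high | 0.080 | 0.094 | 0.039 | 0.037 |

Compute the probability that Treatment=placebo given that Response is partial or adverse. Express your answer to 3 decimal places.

P(Response=partial) = 0.089 + 0.089 + 0.049 + 0.094 = 0.321.
P(Response=adverse) = 0.024 + 0.051 + 0.048 + 0.037 = 0.160.
P(Response ∈ {partial, adverse}) = 0.321 + 0.160 = 0.481; P(Treatment=placebo, Response ∈ {partial, adverse}) = 0.089 + 0.024 = 0.113.
P(Treatment=placebo | Response ∈ {partial, adverse}) = 0.113/0.481 = 0.235.

0.235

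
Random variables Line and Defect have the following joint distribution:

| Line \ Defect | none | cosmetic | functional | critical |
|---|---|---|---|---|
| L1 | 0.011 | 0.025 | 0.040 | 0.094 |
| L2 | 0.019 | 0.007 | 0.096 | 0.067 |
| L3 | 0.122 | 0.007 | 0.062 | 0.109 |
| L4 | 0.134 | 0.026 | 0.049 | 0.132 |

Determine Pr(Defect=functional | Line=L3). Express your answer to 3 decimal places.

0.207

P(Line=L3) = 0.122 + 0.007 + 0.062 + 0.109 = 0.300.
P(Defect=functional | Line=L3) = 0.062/0.300 = 0.207.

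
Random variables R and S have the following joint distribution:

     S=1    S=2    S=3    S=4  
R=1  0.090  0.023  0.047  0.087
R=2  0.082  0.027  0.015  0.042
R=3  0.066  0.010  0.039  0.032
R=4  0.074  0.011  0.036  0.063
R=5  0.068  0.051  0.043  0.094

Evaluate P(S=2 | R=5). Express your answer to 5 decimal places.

P(R=5) = 0.068 + 0.051 + 0.043 + 0.094 = 0.256.
P(S=2 | R=5) = 0.051/0.256 = 0.19922.

0.19922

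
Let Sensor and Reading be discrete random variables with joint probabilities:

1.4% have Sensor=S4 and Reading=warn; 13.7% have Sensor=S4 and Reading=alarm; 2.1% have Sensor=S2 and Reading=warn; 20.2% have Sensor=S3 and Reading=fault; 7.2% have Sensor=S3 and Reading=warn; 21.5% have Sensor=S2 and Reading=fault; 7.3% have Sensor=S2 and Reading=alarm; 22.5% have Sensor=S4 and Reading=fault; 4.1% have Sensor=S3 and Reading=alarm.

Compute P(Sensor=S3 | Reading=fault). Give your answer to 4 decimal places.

0.3146

P(Reading=fault) = 0.215 + 0.202 + 0.225 = 0.642.
P(Sensor=S3 | Reading=fault) = 0.202/0.642 = 0.3146.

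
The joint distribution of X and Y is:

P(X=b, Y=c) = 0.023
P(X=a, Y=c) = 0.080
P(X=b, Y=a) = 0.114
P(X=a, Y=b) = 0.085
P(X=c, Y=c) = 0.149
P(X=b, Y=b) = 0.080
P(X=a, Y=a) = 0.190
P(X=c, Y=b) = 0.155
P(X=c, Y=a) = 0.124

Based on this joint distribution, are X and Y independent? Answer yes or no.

no

P(X=c) = 0.428 and P(Y=a) = 0.428, so their product is 0.18318, but P(X=c, Y=a) = 0.124. Since these differ, X and Y are not independent.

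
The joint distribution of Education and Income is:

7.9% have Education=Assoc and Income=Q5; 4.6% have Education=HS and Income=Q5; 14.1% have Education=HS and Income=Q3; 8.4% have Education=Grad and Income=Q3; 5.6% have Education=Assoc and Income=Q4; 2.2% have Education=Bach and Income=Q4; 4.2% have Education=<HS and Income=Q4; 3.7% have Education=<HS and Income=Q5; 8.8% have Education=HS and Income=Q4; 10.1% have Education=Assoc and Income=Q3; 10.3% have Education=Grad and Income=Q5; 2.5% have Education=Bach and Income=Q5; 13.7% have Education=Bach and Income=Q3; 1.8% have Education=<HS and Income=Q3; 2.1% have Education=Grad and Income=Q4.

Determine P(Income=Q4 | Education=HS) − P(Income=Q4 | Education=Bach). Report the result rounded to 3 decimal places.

0.200

P(Education=HS) = 0.141 + 0.088 + 0.046 = 0.275; P(Income=Q4 | Education=HS) = 0.088/0.275 = 0.3200.
P(Education=Bach) = 0.137 + 0.022 + 0.025 = 0.184; P(Income=Q4 | Education=Bach) = 0.022/0.184 = 0.1196.
Difference = 0.200.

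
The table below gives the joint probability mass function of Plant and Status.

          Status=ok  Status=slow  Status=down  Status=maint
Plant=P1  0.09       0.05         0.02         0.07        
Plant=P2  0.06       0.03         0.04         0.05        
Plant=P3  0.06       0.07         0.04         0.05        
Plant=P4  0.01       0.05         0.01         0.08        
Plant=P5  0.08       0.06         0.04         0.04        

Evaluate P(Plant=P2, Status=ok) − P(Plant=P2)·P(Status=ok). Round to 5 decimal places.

0.00600

P(Plant=P2) = 0.06 + 0.03 + 0.04 + 0.05 = 0.18.
P(Status=ok) = 0.09 + 0.06 + 0.06 + 0.01 + 0.08 = 0.30.
P(Plant=P2, Status=ok) − P(Plant=P2)P(Status=ok) = 0.06 − 0.18×0.30 = 0.00600.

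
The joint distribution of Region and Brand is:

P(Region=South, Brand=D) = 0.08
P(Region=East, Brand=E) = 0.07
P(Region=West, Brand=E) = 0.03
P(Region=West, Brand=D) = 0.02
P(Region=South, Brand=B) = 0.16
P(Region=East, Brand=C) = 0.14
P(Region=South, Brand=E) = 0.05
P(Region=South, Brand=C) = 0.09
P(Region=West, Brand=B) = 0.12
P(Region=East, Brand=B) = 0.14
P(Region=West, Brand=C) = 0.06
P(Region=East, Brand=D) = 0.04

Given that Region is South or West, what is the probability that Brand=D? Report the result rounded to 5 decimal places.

P(Region=South) = 0.16 + 0.09 + 0.08 + 0.05 = 0.38.
P(Region=West) = 0.12 + 0.06 + 0.02 + 0.03 = 0.23.
P(Region ∈ {South, West}) = 0.38 + 0.23 = 0.61; P(Brand=D, Region ∈ {South, West}) = 0.08 + 0.02 = 0.10.
P(Brand=D | Region ∈ {South, West}) = 0.10/0.61 = 0.16393.

0.16393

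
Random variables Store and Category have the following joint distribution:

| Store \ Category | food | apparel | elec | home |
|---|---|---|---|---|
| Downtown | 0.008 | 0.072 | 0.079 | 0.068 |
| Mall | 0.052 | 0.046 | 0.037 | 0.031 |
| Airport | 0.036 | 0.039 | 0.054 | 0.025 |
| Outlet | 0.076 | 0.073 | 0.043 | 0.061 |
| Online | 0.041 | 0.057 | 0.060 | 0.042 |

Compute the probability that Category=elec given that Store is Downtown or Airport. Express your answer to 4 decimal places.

P(Store=Downtown) = 0.008 + 0.072 + 0.079 + 0.068 = 0.227.
P(Store=Airport) = 0.036 + 0.039 + 0.054 + 0.025 = 0.154.
P(Store ∈ {Downtown, Airport}) = 0.227 + 0.154 = 0.381; P(Category=elec, Store ∈ {Downtown, Airport}) = 0.079 + 0.054 = 0.133.
P(Category=elec | Store ∈ {Downtown, Airport}) = 0.133/0.381 = 0.3491.

0.3491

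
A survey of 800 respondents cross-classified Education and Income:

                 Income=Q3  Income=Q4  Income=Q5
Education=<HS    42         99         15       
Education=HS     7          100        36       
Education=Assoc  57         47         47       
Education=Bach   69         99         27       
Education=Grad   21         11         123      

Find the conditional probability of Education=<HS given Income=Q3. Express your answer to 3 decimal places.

0.214

Total with Income=Q3: 42 + 7 + 57 + 69 + 21 = 196.
P(Education=<HS | Income=Q3) = 42/196 = 0.214.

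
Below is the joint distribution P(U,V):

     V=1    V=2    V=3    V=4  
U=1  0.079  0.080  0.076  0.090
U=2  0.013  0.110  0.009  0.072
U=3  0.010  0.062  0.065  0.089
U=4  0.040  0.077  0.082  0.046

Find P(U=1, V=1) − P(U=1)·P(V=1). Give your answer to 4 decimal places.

P(U=1) = 0.079 + 0.080 + 0.076 + 0.090 = 0.325.
P(V=1) = 0.079 + 0.013 + 0.010 + 0.040 = 0.142.
P(U=1, V=1) − P(U=1)P(V=1) = 0.079 − 0.325×0.142 = 0.0329.

0.0329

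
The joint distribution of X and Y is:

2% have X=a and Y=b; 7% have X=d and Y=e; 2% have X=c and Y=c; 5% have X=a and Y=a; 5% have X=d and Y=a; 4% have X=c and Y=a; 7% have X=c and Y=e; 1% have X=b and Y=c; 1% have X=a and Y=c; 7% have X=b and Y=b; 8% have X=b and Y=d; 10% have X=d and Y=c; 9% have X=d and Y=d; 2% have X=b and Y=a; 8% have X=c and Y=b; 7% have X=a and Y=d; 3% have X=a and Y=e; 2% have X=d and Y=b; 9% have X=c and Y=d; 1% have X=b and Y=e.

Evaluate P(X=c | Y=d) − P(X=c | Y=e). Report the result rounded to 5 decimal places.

P(Y=d) = 0.07 + 0.08 + 0.09 + 0.09 = 0.33; P(X=c | Y=d) = 0.09/0.33 = 0.272727.
P(Y=e) = 0.03 + 0.01 + 0.07 + 0.07 = 0.18; P(X=c | Y=e) = 0.07/0.18 = 0.388889.
Difference = -0.11616.

-0.11616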